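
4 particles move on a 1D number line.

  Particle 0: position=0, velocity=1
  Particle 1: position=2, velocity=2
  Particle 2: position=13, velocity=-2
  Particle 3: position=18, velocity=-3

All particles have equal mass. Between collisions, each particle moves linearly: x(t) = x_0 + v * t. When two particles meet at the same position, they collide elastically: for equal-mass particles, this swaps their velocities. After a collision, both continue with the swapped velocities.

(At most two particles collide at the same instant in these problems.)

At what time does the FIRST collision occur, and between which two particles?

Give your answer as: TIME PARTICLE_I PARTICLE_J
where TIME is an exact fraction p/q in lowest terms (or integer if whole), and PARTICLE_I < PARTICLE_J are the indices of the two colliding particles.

Answer: 11/4 1 2

Derivation:
Pair (0,1): pos 0,2 vel 1,2 -> not approaching (rel speed -1 <= 0)
Pair (1,2): pos 2,13 vel 2,-2 -> gap=11, closing at 4/unit, collide at t=11/4
Pair (2,3): pos 13,18 vel -2,-3 -> gap=5, closing at 1/unit, collide at t=5
Earliest collision: t=11/4 between 1 and 2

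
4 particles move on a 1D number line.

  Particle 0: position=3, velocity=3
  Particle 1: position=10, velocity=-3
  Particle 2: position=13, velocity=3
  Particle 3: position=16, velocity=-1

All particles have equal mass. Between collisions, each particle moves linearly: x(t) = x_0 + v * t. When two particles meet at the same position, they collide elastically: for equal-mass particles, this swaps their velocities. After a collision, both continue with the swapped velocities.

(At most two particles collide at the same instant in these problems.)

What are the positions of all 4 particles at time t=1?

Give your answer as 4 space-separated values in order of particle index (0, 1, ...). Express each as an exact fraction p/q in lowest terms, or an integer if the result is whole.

Answer: 6 7 15 16

Derivation:
Collision at t=3/4: particles 2 and 3 swap velocities; positions: p0=21/4 p1=31/4 p2=61/4 p3=61/4; velocities now: v0=3 v1=-3 v2=-1 v3=3
Advance to t=1 (no further collisions before then); velocities: v0=3 v1=-3 v2=-1 v3=3; positions = 6 7 15 16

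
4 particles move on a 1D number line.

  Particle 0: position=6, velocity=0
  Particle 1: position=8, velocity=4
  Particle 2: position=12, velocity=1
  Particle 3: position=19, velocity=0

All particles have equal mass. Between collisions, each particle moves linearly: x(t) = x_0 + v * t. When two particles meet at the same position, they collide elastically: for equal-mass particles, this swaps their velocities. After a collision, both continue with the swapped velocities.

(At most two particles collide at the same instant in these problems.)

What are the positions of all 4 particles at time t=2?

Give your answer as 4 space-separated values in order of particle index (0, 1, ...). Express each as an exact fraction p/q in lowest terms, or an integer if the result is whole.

Collision at t=4/3: particles 1 and 2 swap velocities; positions: p0=6 p1=40/3 p2=40/3 p3=19; velocities now: v0=0 v1=1 v2=4 v3=0
Advance to t=2 (no further collisions before then); velocities: v0=0 v1=1 v2=4 v3=0; positions = 6 14 16 19

Answer: 6 14 16 19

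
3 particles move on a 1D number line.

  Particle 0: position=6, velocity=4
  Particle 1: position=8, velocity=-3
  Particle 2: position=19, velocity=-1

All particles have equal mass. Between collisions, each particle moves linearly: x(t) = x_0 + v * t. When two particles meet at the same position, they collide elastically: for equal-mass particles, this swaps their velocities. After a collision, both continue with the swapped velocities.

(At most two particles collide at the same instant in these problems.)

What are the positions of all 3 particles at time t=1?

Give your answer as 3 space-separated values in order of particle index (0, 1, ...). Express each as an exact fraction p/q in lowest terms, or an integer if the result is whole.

Answer: 5 10 18

Derivation:
Collision at t=2/7: particles 0 and 1 swap velocities; positions: p0=50/7 p1=50/7 p2=131/7; velocities now: v0=-3 v1=4 v2=-1
Advance to t=1 (no further collisions before then); velocities: v0=-3 v1=4 v2=-1; positions = 5 10 18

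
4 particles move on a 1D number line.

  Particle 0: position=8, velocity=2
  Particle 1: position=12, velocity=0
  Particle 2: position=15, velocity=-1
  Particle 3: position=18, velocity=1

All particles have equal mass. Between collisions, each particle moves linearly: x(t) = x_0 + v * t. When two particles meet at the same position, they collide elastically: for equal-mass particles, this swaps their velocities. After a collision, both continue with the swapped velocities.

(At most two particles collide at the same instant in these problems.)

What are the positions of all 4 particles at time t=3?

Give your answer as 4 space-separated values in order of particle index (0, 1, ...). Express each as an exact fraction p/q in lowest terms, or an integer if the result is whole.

Answer: 12 12 14 21

Derivation:
Collision at t=2: particles 0 and 1 swap velocities; positions: p0=12 p1=12 p2=13 p3=20; velocities now: v0=0 v1=2 v2=-1 v3=1
Collision at t=7/3: particles 1 and 2 swap velocities; positions: p0=12 p1=38/3 p2=38/3 p3=61/3; velocities now: v0=0 v1=-1 v2=2 v3=1
Collision at t=3: particles 0 and 1 swap velocities; positions: p0=12 p1=12 p2=14 p3=21; velocities now: v0=-1 v1=0 v2=2 v3=1
Advance to t=3 (no further collisions before then); velocities: v0=-1 v1=0 v2=2 v3=1; positions = 12 12 14 21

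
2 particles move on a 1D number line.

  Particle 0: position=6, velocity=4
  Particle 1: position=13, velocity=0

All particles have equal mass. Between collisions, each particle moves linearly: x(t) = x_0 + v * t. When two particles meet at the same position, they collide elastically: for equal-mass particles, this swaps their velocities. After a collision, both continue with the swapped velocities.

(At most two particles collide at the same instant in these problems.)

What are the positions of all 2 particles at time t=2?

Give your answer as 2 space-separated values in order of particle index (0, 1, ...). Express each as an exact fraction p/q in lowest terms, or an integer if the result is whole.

Answer: 13 14

Derivation:
Collision at t=7/4: particles 0 and 1 swap velocities; positions: p0=13 p1=13; velocities now: v0=0 v1=4
Advance to t=2 (no further collisions before then); velocities: v0=0 v1=4; positions = 13 14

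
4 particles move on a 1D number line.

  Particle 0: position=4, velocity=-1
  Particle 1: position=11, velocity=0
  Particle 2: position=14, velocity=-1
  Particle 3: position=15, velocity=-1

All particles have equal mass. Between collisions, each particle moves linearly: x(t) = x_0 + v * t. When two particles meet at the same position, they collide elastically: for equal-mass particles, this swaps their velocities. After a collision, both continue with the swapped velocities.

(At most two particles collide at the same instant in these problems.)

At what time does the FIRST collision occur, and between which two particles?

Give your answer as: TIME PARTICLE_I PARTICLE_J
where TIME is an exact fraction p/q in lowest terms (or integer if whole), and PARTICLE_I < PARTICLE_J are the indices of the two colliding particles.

Pair (0,1): pos 4,11 vel -1,0 -> not approaching (rel speed -1 <= 0)
Pair (1,2): pos 11,14 vel 0,-1 -> gap=3, closing at 1/unit, collide at t=3
Pair (2,3): pos 14,15 vel -1,-1 -> not approaching (rel speed 0 <= 0)
Earliest collision: t=3 between 1 and 2

Answer: 3 1 2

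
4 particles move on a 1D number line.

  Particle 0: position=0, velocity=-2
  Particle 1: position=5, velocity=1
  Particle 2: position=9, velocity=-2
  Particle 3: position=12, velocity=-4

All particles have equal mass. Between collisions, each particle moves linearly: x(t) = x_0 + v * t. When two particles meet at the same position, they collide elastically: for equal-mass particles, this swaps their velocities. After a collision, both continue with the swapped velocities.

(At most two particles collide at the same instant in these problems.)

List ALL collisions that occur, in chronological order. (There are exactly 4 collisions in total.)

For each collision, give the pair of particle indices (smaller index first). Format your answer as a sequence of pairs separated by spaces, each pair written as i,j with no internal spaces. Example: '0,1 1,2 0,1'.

Answer: 1,2 2,3 1,2 0,1

Derivation:
Collision at t=4/3: particles 1 and 2 swap velocities; positions: p0=-8/3 p1=19/3 p2=19/3 p3=20/3; velocities now: v0=-2 v1=-2 v2=1 v3=-4
Collision at t=7/5: particles 2 and 3 swap velocities; positions: p0=-14/5 p1=31/5 p2=32/5 p3=32/5; velocities now: v0=-2 v1=-2 v2=-4 v3=1
Collision at t=3/2: particles 1 and 2 swap velocities; positions: p0=-3 p1=6 p2=6 p3=13/2; velocities now: v0=-2 v1=-4 v2=-2 v3=1
Collision at t=6: particles 0 and 1 swap velocities; positions: p0=-12 p1=-12 p2=-3 p3=11; velocities now: v0=-4 v1=-2 v2=-2 v3=1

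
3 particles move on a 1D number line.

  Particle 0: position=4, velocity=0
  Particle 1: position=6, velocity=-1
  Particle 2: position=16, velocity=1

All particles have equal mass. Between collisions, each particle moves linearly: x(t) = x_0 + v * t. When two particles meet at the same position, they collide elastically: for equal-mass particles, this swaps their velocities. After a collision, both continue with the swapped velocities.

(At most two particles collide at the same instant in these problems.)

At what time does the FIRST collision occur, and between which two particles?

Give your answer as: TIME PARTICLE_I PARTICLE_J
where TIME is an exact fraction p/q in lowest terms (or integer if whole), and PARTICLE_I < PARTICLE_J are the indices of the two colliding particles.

Answer: 2 0 1

Derivation:
Pair (0,1): pos 4,6 vel 0,-1 -> gap=2, closing at 1/unit, collide at t=2
Pair (1,2): pos 6,16 vel -1,1 -> not approaching (rel speed -2 <= 0)
Earliest collision: t=2 between 0 and 1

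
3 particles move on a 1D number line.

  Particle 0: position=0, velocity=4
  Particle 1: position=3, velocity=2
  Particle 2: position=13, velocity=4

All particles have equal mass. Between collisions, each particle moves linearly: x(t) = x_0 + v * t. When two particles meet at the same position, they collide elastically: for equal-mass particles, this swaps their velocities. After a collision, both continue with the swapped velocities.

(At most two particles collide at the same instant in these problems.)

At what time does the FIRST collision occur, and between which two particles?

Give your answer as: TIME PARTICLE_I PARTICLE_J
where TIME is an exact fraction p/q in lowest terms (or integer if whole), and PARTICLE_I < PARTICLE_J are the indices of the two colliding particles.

Pair (0,1): pos 0,3 vel 4,2 -> gap=3, closing at 2/unit, collide at t=3/2
Pair (1,2): pos 3,13 vel 2,4 -> not approaching (rel speed -2 <= 0)
Earliest collision: t=3/2 between 0 and 1

Answer: 3/2 0 1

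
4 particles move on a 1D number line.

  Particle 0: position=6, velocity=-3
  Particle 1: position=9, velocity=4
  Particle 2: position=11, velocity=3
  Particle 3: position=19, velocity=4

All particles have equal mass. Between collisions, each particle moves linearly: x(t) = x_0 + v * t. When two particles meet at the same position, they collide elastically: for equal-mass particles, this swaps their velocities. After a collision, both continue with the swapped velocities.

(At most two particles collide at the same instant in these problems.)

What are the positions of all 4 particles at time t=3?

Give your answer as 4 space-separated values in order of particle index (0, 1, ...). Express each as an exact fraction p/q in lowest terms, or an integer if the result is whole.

Collision at t=2: particles 1 and 2 swap velocities; positions: p0=0 p1=17 p2=17 p3=27; velocities now: v0=-3 v1=3 v2=4 v3=4
Advance to t=3 (no further collisions before then); velocities: v0=-3 v1=3 v2=4 v3=4; positions = -3 20 21 31

Answer: -3 20 21 31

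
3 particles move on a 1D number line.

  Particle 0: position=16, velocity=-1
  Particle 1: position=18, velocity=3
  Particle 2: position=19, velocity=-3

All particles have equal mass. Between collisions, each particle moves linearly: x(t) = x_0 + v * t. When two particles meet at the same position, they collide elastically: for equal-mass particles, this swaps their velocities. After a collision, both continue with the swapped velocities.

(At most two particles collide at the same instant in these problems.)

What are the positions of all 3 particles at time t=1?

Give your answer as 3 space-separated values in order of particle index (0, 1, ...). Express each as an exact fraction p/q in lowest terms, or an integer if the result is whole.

Answer: 15 16 21

Derivation:
Collision at t=1/6: particles 1 and 2 swap velocities; positions: p0=95/6 p1=37/2 p2=37/2; velocities now: v0=-1 v1=-3 v2=3
Advance to t=1 (no further collisions before then); velocities: v0=-1 v1=-3 v2=3; positions = 15 16 21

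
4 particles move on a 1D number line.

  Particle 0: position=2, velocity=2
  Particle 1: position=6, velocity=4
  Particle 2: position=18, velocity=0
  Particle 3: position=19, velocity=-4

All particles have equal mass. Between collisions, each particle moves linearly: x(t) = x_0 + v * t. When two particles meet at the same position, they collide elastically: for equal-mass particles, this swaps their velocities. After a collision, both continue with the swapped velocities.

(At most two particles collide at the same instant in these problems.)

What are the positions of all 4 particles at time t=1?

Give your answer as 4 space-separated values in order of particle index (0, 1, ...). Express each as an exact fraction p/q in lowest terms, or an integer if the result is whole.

Collision at t=1/4: particles 2 and 3 swap velocities; positions: p0=5/2 p1=7 p2=18 p3=18; velocities now: v0=2 v1=4 v2=-4 v3=0
Advance to t=1 (no further collisions before then); velocities: v0=2 v1=4 v2=-4 v3=0; positions = 4 10 15 18

Answer: 4 10 15 18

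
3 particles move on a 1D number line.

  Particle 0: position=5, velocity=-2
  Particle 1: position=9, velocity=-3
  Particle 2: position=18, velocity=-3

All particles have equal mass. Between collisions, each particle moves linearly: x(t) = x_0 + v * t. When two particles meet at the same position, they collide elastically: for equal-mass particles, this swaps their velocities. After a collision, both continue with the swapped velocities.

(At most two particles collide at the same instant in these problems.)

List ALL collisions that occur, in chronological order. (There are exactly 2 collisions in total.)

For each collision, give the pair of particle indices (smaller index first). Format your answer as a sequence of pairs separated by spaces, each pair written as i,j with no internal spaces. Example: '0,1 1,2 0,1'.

Collision at t=4: particles 0 and 1 swap velocities; positions: p0=-3 p1=-3 p2=6; velocities now: v0=-3 v1=-2 v2=-3
Collision at t=13: particles 1 and 2 swap velocities; positions: p0=-30 p1=-21 p2=-21; velocities now: v0=-3 v1=-3 v2=-2

Answer: 0,1 1,2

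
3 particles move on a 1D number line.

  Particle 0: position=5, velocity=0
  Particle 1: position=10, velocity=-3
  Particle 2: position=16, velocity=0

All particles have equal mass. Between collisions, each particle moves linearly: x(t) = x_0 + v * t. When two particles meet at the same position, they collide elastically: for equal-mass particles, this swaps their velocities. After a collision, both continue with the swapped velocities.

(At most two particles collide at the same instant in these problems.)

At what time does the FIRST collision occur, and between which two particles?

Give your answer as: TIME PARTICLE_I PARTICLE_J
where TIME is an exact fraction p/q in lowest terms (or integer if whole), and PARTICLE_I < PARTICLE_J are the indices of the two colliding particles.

Answer: 5/3 0 1

Derivation:
Pair (0,1): pos 5,10 vel 0,-3 -> gap=5, closing at 3/unit, collide at t=5/3
Pair (1,2): pos 10,16 vel -3,0 -> not approaching (rel speed -3 <= 0)
Earliest collision: t=5/3 between 0 and 1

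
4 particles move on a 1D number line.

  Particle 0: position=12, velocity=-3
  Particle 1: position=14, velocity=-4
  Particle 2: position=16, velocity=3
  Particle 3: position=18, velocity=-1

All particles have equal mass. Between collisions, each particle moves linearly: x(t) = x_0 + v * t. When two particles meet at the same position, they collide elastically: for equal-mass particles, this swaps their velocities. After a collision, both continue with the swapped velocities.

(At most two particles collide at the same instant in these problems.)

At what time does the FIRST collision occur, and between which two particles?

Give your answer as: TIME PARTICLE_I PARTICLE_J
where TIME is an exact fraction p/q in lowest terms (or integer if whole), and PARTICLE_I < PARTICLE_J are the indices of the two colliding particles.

Pair (0,1): pos 12,14 vel -3,-4 -> gap=2, closing at 1/unit, collide at t=2
Pair (1,2): pos 14,16 vel -4,3 -> not approaching (rel speed -7 <= 0)
Pair (2,3): pos 16,18 vel 3,-1 -> gap=2, closing at 4/unit, collide at t=1/2
Earliest collision: t=1/2 between 2 and 3

Answer: 1/2 2 3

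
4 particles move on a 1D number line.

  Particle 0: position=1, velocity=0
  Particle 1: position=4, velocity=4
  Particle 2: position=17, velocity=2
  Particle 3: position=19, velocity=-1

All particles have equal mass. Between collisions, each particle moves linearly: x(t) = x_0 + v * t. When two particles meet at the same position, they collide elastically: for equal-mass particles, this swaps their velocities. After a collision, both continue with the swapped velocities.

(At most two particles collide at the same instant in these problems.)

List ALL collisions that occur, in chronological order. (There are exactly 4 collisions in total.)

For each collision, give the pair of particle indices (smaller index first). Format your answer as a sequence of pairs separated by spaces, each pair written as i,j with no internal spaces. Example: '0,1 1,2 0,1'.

Collision at t=2/3: particles 2 and 3 swap velocities; positions: p0=1 p1=20/3 p2=55/3 p3=55/3; velocities now: v0=0 v1=4 v2=-1 v3=2
Collision at t=3: particles 1 and 2 swap velocities; positions: p0=1 p1=16 p2=16 p3=23; velocities now: v0=0 v1=-1 v2=4 v3=2
Collision at t=13/2: particles 2 and 3 swap velocities; positions: p0=1 p1=25/2 p2=30 p3=30; velocities now: v0=0 v1=-1 v2=2 v3=4
Collision at t=18: particles 0 and 1 swap velocities; positions: p0=1 p1=1 p2=53 p3=76; velocities now: v0=-1 v1=0 v2=2 v3=4

Answer: 2,3 1,2 2,3 0,1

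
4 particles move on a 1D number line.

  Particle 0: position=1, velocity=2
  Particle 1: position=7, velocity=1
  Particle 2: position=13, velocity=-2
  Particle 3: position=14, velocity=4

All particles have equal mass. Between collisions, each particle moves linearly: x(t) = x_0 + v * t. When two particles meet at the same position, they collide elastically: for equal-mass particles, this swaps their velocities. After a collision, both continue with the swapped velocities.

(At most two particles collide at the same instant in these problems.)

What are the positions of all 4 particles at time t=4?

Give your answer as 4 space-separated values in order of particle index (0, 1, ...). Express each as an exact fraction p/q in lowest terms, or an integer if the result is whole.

Answer: 5 9 11 30

Derivation:
Collision at t=2: particles 1 and 2 swap velocities; positions: p0=5 p1=9 p2=9 p3=22; velocities now: v0=2 v1=-2 v2=1 v3=4
Collision at t=3: particles 0 and 1 swap velocities; positions: p0=7 p1=7 p2=10 p3=26; velocities now: v0=-2 v1=2 v2=1 v3=4
Advance to t=4 (no further collisions before then); velocities: v0=-2 v1=2 v2=1 v3=4; positions = 5 9 11 30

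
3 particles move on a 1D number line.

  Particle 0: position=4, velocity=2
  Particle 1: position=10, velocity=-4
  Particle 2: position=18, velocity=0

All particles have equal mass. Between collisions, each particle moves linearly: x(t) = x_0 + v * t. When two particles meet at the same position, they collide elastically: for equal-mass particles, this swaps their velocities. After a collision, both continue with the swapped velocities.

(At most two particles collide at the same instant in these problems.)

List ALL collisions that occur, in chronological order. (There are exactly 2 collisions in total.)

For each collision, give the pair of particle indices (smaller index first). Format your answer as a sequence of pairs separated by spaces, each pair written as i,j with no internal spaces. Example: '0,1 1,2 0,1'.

Answer: 0,1 1,2

Derivation:
Collision at t=1: particles 0 and 1 swap velocities; positions: p0=6 p1=6 p2=18; velocities now: v0=-4 v1=2 v2=0
Collision at t=7: particles 1 and 2 swap velocities; positions: p0=-18 p1=18 p2=18; velocities now: v0=-4 v1=0 v2=2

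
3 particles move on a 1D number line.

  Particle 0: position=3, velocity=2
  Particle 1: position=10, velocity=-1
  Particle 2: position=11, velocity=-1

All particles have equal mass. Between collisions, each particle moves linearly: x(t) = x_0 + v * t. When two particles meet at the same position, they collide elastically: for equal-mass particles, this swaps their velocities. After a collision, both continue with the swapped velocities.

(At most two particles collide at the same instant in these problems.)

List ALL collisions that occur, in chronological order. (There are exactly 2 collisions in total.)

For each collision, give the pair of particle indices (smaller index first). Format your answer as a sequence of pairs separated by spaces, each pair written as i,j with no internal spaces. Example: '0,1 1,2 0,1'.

Answer: 0,1 1,2

Derivation:
Collision at t=7/3: particles 0 and 1 swap velocities; positions: p0=23/3 p1=23/3 p2=26/3; velocities now: v0=-1 v1=2 v2=-1
Collision at t=8/3: particles 1 and 2 swap velocities; positions: p0=22/3 p1=25/3 p2=25/3; velocities now: v0=-1 v1=-1 v2=2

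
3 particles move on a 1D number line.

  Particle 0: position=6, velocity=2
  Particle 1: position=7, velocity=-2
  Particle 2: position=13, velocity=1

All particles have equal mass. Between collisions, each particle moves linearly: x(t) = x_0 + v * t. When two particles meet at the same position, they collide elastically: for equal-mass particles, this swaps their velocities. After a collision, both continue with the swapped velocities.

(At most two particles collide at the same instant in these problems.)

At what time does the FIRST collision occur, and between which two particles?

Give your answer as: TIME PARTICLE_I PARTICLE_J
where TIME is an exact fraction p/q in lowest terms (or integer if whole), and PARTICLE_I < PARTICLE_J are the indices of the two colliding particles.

Answer: 1/4 0 1

Derivation:
Pair (0,1): pos 6,7 vel 2,-2 -> gap=1, closing at 4/unit, collide at t=1/4
Pair (1,2): pos 7,13 vel -2,1 -> not approaching (rel speed -3 <= 0)
Earliest collision: t=1/4 between 0 and 1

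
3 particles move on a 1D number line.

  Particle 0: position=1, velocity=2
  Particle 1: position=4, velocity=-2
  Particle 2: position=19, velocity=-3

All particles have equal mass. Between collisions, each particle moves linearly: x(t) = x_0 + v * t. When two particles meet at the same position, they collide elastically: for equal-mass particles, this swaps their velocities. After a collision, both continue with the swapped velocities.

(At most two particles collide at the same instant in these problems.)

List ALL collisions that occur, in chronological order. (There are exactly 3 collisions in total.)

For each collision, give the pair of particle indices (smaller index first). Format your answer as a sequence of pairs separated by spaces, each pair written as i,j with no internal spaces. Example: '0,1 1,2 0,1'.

Answer: 0,1 1,2 0,1

Derivation:
Collision at t=3/4: particles 0 and 1 swap velocities; positions: p0=5/2 p1=5/2 p2=67/4; velocities now: v0=-2 v1=2 v2=-3
Collision at t=18/5: particles 1 and 2 swap velocities; positions: p0=-16/5 p1=41/5 p2=41/5; velocities now: v0=-2 v1=-3 v2=2
Collision at t=15: particles 0 and 1 swap velocities; positions: p0=-26 p1=-26 p2=31; velocities now: v0=-3 v1=-2 v2=2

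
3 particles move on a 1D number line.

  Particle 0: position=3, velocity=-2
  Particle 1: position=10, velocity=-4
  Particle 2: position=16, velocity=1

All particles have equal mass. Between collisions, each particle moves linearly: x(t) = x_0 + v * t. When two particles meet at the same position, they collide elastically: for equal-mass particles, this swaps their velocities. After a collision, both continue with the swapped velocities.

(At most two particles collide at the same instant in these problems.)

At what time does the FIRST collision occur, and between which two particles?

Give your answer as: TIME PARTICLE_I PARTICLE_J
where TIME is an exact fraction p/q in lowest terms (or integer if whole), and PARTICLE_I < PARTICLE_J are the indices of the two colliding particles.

Answer: 7/2 0 1

Derivation:
Pair (0,1): pos 3,10 vel -2,-4 -> gap=7, closing at 2/unit, collide at t=7/2
Pair (1,2): pos 10,16 vel -4,1 -> not approaching (rel speed -5 <= 0)
Earliest collision: t=7/2 between 0 and 1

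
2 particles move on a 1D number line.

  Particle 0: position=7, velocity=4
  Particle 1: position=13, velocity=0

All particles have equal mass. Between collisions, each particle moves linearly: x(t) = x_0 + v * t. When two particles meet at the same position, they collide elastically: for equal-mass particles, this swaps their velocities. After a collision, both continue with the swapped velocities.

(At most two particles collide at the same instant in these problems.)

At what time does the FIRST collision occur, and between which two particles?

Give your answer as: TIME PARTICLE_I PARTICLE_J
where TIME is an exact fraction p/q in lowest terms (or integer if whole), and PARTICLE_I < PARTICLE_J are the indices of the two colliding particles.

Pair (0,1): pos 7,13 vel 4,0 -> gap=6, closing at 4/unit, collide at t=3/2
Earliest collision: t=3/2 between 0 and 1

Answer: 3/2 0 1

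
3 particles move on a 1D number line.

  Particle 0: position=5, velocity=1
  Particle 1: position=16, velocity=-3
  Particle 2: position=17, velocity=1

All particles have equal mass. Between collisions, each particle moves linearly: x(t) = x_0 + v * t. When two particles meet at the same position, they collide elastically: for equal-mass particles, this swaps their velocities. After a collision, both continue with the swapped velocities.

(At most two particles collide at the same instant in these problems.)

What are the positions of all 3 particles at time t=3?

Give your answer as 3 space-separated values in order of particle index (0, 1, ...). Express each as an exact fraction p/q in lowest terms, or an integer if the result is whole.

Answer: 7 8 20

Derivation:
Collision at t=11/4: particles 0 and 1 swap velocities; positions: p0=31/4 p1=31/4 p2=79/4; velocities now: v0=-3 v1=1 v2=1
Advance to t=3 (no further collisions before then); velocities: v0=-3 v1=1 v2=1; positions = 7 8 20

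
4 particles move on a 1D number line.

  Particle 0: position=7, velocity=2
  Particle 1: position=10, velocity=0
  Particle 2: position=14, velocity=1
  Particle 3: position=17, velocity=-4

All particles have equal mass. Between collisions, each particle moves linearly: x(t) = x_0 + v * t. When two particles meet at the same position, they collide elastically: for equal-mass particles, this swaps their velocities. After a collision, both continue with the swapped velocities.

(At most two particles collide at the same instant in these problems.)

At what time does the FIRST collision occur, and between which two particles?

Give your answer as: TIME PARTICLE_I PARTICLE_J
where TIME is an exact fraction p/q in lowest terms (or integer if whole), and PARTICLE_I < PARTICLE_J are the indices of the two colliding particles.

Pair (0,1): pos 7,10 vel 2,0 -> gap=3, closing at 2/unit, collide at t=3/2
Pair (1,2): pos 10,14 vel 0,1 -> not approaching (rel speed -1 <= 0)
Pair (2,3): pos 14,17 vel 1,-4 -> gap=3, closing at 5/unit, collide at t=3/5
Earliest collision: t=3/5 between 2 and 3

Answer: 3/5 2 3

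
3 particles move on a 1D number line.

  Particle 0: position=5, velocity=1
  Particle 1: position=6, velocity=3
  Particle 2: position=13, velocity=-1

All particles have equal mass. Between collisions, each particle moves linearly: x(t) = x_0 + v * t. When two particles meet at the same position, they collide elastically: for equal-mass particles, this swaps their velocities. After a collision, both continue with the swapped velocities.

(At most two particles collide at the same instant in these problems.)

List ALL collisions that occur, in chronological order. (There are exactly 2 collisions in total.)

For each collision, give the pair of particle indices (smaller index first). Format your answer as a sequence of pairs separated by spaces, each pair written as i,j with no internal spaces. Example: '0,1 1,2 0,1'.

Collision at t=7/4: particles 1 and 2 swap velocities; positions: p0=27/4 p1=45/4 p2=45/4; velocities now: v0=1 v1=-1 v2=3
Collision at t=4: particles 0 and 1 swap velocities; positions: p0=9 p1=9 p2=18; velocities now: v0=-1 v1=1 v2=3

Answer: 1,2 0,1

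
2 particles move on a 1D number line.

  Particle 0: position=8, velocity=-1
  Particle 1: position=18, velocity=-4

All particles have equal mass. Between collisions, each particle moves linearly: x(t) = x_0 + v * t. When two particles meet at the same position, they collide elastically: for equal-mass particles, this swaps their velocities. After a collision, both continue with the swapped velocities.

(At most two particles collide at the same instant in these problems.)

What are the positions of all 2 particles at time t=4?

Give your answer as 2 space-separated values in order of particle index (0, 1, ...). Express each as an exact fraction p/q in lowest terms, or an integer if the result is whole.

Answer: 2 4

Derivation:
Collision at t=10/3: particles 0 and 1 swap velocities; positions: p0=14/3 p1=14/3; velocities now: v0=-4 v1=-1
Advance to t=4 (no further collisions before then); velocities: v0=-4 v1=-1; positions = 2 4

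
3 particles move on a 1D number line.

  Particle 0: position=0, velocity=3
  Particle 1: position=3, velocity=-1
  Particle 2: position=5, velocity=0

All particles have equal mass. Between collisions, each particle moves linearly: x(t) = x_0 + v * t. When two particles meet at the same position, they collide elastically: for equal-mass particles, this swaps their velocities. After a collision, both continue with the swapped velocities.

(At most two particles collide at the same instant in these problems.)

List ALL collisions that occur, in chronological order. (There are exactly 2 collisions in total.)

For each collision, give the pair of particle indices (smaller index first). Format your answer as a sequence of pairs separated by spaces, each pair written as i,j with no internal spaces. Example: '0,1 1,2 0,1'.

Answer: 0,1 1,2

Derivation:
Collision at t=3/4: particles 0 and 1 swap velocities; positions: p0=9/4 p1=9/4 p2=5; velocities now: v0=-1 v1=3 v2=0
Collision at t=5/3: particles 1 and 2 swap velocities; positions: p0=4/3 p1=5 p2=5; velocities now: v0=-1 v1=0 v2=3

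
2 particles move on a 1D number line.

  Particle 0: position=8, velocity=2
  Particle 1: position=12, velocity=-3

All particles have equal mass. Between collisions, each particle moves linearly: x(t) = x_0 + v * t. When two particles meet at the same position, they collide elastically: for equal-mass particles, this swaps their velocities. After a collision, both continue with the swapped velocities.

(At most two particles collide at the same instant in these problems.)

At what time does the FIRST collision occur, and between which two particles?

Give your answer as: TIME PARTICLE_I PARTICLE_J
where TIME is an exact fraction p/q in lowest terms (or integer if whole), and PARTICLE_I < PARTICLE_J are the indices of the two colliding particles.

Answer: 4/5 0 1

Derivation:
Pair (0,1): pos 8,12 vel 2,-3 -> gap=4, closing at 5/unit, collide at t=4/5
Earliest collision: t=4/5 between 0 and 1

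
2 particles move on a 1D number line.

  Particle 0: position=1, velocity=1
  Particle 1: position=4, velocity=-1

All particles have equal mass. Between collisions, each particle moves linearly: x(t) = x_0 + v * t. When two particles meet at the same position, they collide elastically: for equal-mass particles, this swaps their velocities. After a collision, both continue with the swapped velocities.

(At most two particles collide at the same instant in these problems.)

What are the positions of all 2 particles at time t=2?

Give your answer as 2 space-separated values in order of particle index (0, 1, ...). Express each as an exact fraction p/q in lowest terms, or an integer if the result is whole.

Answer: 2 3

Derivation:
Collision at t=3/2: particles 0 and 1 swap velocities; positions: p0=5/2 p1=5/2; velocities now: v0=-1 v1=1
Advance to t=2 (no further collisions before then); velocities: v0=-1 v1=1; positions = 2 3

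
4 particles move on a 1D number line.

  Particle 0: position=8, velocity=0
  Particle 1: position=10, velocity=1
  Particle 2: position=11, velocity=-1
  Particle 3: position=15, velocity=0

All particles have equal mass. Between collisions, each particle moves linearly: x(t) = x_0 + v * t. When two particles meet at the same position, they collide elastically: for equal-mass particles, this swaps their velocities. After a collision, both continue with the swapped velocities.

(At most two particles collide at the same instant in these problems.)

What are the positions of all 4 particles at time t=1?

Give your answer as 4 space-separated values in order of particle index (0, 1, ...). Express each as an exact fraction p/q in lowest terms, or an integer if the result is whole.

Collision at t=1/2: particles 1 and 2 swap velocities; positions: p0=8 p1=21/2 p2=21/2 p3=15; velocities now: v0=0 v1=-1 v2=1 v3=0
Advance to t=1 (no further collisions before then); velocities: v0=0 v1=-1 v2=1 v3=0; positions = 8 10 11 15

Answer: 8 10 11 15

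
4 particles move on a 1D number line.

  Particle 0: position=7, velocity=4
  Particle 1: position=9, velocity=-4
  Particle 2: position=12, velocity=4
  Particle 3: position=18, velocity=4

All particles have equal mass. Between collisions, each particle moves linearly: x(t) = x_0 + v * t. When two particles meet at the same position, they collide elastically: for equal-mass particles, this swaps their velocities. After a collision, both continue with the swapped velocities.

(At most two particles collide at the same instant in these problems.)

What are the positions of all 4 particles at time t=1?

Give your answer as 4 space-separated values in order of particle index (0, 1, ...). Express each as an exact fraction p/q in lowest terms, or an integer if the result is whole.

Answer: 5 11 16 22

Derivation:
Collision at t=1/4: particles 0 and 1 swap velocities; positions: p0=8 p1=8 p2=13 p3=19; velocities now: v0=-4 v1=4 v2=4 v3=4
Advance to t=1 (no further collisions before then); velocities: v0=-4 v1=4 v2=4 v3=4; positions = 5 11 16 22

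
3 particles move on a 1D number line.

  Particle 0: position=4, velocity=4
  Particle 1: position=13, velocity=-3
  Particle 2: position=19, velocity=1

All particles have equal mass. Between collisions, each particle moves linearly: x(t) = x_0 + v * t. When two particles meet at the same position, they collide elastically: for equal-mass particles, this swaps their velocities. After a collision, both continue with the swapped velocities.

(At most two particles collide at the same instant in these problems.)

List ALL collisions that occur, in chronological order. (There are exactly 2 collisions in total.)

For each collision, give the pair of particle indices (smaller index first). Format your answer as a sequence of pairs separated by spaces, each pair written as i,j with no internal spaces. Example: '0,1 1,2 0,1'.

Answer: 0,1 1,2

Derivation:
Collision at t=9/7: particles 0 and 1 swap velocities; positions: p0=64/7 p1=64/7 p2=142/7; velocities now: v0=-3 v1=4 v2=1
Collision at t=5: particles 1 and 2 swap velocities; positions: p0=-2 p1=24 p2=24; velocities now: v0=-3 v1=1 v2=4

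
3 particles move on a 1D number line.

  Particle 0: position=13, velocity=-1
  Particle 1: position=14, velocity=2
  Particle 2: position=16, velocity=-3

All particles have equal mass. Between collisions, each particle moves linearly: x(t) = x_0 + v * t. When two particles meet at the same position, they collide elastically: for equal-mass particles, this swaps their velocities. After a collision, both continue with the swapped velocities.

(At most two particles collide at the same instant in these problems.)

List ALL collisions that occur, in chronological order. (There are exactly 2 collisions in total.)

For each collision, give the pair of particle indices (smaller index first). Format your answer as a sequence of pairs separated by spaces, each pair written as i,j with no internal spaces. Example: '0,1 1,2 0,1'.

Answer: 1,2 0,1

Derivation:
Collision at t=2/5: particles 1 and 2 swap velocities; positions: p0=63/5 p1=74/5 p2=74/5; velocities now: v0=-1 v1=-3 v2=2
Collision at t=3/2: particles 0 and 1 swap velocities; positions: p0=23/2 p1=23/2 p2=17; velocities now: v0=-3 v1=-1 v2=2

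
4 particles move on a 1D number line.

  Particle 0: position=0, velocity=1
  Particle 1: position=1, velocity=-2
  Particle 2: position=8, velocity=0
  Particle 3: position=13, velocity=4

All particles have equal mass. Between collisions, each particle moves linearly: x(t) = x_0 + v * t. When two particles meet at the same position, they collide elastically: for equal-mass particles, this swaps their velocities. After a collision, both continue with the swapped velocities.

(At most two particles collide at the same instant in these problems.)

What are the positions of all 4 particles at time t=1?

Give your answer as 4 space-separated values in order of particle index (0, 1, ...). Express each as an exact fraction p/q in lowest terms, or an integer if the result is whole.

Collision at t=1/3: particles 0 and 1 swap velocities; positions: p0=1/3 p1=1/3 p2=8 p3=43/3; velocities now: v0=-2 v1=1 v2=0 v3=4
Advance to t=1 (no further collisions before then); velocities: v0=-2 v1=1 v2=0 v3=4; positions = -1 1 8 17

Answer: -1 1 8 17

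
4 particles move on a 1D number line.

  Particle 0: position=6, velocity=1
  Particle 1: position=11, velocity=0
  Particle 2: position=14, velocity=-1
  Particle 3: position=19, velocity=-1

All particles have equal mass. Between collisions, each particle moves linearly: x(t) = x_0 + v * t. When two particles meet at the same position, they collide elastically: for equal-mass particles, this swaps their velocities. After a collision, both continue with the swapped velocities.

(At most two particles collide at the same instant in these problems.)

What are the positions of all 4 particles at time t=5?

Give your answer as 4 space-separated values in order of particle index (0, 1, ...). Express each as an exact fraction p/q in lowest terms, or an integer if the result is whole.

Answer: 9 11 11 14

Derivation:
Collision at t=3: particles 1 and 2 swap velocities; positions: p0=9 p1=11 p2=11 p3=16; velocities now: v0=1 v1=-1 v2=0 v3=-1
Collision at t=4: particles 0 and 1 swap velocities; positions: p0=10 p1=10 p2=11 p3=15; velocities now: v0=-1 v1=1 v2=0 v3=-1
Collision at t=5: particles 1 and 2 swap velocities; positions: p0=9 p1=11 p2=11 p3=14; velocities now: v0=-1 v1=0 v2=1 v3=-1
Advance to t=5 (no further collisions before then); velocities: v0=-1 v1=0 v2=1 v3=-1; positions = 9 11 11 14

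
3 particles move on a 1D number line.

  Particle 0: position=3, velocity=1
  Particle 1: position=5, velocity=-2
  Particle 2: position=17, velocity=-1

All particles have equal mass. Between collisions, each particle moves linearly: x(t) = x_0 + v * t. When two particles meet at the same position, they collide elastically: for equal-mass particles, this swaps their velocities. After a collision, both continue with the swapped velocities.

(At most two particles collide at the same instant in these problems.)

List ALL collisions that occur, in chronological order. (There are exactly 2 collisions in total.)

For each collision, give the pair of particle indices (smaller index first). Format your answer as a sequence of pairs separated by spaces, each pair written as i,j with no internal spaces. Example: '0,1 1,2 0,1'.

Collision at t=2/3: particles 0 and 1 swap velocities; positions: p0=11/3 p1=11/3 p2=49/3; velocities now: v0=-2 v1=1 v2=-1
Collision at t=7: particles 1 and 2 swap velocities; positions: p0=-9 p1=10 p2=10; velocities now: v0=-2 v1=-1 v2=1

Answer: 0,1 1,2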